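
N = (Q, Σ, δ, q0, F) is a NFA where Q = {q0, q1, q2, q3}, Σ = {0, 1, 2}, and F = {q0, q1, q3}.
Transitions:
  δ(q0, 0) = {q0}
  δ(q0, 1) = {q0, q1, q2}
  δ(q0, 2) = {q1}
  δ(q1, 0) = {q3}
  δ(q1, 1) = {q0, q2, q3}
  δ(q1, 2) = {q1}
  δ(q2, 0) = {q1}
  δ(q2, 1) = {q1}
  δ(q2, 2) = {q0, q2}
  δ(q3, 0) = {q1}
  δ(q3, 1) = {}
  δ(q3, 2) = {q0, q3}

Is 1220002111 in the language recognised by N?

accepted

Start: {q0}
read 1: {q0, q1, q2}
read 2: {q0, q1, q2}
read 2: {q0, q1, q2}
read 0: {q0, q1, q3}
read 0: {q0, q1, q3}
read 0: {q0, q1, q3}
read 2: {q0, q1, q3}
read 1: {q0, q1, q2, q3}
read 1: {q0, q1, q2, q3}
read 1: {q0, q1, q2, q3}
Reachable ∩ accepting = {q0, q1, q3} — nonempty.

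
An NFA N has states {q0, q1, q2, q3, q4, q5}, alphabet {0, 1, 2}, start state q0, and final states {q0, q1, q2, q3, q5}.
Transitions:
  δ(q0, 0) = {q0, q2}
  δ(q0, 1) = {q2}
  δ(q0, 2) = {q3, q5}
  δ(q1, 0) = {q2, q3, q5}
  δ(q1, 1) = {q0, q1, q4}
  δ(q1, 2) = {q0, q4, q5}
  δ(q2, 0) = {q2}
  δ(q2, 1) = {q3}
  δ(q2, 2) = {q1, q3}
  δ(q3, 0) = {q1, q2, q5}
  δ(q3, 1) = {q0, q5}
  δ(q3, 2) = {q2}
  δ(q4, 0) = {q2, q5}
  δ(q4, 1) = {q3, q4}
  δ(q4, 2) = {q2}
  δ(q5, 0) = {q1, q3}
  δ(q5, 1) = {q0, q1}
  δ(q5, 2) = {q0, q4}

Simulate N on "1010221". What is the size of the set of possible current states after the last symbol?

6

Start: {q0}
read 1: {q2}
read 0: {q2}
read 1: {q3}
read 0: {q1, q2, q5}
read 2: {q0, q1, q3, q4, q5}
read 2: {q0, q2, q3, q4, q5}
read 1: {q0, q1, q2, q3, q4, q5}
Final reachable set {q0, q1, q2, q3, q4, q5} has 6 states.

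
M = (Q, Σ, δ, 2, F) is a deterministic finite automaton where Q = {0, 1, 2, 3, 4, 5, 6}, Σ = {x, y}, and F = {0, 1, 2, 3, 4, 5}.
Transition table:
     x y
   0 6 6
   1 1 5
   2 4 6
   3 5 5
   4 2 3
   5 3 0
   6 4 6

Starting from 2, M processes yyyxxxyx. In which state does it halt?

5

2 --y--> 6
6 --y--> 6
6 --y--> 6
6 --x--> 4
4 --x--> 2
2 --x--> 4
4 --y--> 3
3 --x--> 5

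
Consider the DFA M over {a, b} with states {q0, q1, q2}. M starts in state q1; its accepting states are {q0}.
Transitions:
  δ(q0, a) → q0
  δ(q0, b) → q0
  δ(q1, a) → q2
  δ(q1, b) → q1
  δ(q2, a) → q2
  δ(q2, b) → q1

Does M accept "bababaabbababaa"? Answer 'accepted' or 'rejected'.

rejected

q1 --b--> q1
q1 --a--> q2
q2 --b--> q1
q1 --a--> q2
q2 --b--> q1
q1 --a--> q2
q2 --a--> q2
q2 --b--> q1
q1 --b--> q1
q1 --a--> q2
q2 --b--> q1
q1 --a--> q2
q2 --b--> q1
q1 --a--> q2
q2 --a--> q2
End in state q2, which is not an accepting state.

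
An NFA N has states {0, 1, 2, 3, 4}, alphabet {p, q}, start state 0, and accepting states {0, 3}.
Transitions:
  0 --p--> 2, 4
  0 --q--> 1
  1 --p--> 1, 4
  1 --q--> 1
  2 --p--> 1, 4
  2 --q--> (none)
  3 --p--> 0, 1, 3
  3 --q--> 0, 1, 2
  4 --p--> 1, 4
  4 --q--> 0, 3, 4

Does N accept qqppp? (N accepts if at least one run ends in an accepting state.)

rejected

Start: {0}
read q: {1}
read q: {1}
read p: {1, 4}
read p: {1, 4}
read p: {1, 4}
Reachable ∩ accepting = {} — empty.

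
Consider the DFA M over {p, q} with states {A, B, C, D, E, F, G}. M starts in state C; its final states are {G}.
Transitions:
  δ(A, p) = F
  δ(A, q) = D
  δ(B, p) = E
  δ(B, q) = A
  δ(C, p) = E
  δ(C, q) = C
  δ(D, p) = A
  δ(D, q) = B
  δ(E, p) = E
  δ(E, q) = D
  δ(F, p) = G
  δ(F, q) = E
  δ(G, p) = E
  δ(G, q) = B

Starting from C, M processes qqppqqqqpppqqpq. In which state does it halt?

E

C --q--> C
C --q--> C
C --p--> E
E --p--> E
E --q--> D
D --q--> B
B --q--> A
A --q--> D
D --p--> A
A --p--> F
F --p--> G
G --q--> B
B --q--> A
A --p--> F
F --q--> E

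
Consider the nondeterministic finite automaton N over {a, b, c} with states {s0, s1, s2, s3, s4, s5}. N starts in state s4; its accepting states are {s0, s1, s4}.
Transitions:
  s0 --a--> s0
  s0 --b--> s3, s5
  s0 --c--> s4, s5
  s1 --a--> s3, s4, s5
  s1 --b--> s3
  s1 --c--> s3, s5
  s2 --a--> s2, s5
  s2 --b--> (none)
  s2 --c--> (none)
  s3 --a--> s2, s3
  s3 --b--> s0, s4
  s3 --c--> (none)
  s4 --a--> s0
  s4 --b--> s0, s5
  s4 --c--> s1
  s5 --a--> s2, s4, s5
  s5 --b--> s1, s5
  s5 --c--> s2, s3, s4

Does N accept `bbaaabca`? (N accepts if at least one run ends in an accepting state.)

Start: {s4}
read b: {s0, s5}
read b: {s1, s3, s5}
read a: {s2, s3, s4, s5}
read a: {s0, s2, s3, s4, s5}
read a: {s0, s2, s3, s4, s5}
read b: {s0, s1, s3, s4, s5}
read c: {s1, s2, s3, s4, s5}
read a: {s0, s2, s3, s4, s5}
Reachable ∩ accepting = {s0, s4} — nonempty.

accepted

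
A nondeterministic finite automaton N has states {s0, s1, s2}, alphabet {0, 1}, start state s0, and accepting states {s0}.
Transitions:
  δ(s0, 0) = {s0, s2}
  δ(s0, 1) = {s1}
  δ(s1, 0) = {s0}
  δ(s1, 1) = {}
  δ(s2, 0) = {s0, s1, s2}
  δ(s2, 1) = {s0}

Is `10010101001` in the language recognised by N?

Start: {s0}
read 1: {s1}
read 0: {s0}
read 0: {s0, s2}
read 1: {s0, s1}
read 0: {s0, s2}
read 1: {s0, s1}
read 0: {s0, s2}
read 1: {s0, s1}
read 0: {s0, s2}
read 0: {s0, s1, s2}
read 1: {s0, s1}
Reachable ∩ accepting = {s0} — nonempty.

accepted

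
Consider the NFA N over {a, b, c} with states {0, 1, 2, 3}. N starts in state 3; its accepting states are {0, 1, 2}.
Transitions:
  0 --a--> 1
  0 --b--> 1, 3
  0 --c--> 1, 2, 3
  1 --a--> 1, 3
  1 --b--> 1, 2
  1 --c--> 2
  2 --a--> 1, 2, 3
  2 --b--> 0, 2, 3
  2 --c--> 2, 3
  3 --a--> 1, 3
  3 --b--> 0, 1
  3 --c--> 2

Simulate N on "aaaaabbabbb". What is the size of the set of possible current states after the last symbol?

Start: {3}
read a: {1, 3}
read a: {1, 3}
read a: {1, 3}
read a: {1, 3}
read a: {1, 3}
read b: {0, 1, 2}
read b: {0, 1, 2, 3}
read a: {1, 2, 3}
read b: {0, 1, 2, 3}
read b: {0, 1, 2, 3}
read b: {0, 1, 2, 3}
Final reachable set {0, 1, 2, 3} has 4 states.

4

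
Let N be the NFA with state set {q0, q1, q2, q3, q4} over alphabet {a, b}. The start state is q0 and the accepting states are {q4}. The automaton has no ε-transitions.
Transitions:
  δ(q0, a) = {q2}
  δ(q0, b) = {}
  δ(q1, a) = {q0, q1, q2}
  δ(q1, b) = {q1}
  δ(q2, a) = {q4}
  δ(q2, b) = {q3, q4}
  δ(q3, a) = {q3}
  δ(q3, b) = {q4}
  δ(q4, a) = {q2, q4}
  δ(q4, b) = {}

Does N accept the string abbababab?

accepted

Start: {q0}
read a: {q2}
read b: {q3, q4}
read b: {q4}
read a: {q2, q4}
read b: {q3, q4}
read a: {q2, q3, q4}
read b: {q3, q4}
read a: {q2, q3, q4}
read b: {q3, q4}
Reachable ∩ accepting = {q4} — nonempty.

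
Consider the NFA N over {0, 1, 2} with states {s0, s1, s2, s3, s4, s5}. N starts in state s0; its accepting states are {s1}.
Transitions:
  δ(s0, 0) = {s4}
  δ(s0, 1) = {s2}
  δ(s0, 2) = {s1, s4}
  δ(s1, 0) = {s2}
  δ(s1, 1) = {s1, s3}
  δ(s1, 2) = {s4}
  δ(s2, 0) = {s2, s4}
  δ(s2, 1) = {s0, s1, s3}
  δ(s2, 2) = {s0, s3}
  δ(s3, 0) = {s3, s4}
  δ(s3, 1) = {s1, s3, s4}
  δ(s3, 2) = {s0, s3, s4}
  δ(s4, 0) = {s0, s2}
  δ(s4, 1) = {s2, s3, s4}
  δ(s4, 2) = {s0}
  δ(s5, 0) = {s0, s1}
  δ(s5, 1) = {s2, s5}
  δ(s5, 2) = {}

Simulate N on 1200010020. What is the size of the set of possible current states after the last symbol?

Start: {s0}
read 1: {s2}
read 2: {s0, s3}
read 0: {s3, s4}
read 0: {s0, s2, s3, s4}
read 0: {s0, s2, s3, s4}
read 1: {s0, s1, s2, s3, s4}
read 0: {s0, s2, s3, s4}
read 0: {s0, s2, s3, s4}
read 2: {s0, s1, s3, s4}
read 0: {s0, s2, s3, s4}
Final reachable set {s0, s2, s3, s4} has 4 states.

4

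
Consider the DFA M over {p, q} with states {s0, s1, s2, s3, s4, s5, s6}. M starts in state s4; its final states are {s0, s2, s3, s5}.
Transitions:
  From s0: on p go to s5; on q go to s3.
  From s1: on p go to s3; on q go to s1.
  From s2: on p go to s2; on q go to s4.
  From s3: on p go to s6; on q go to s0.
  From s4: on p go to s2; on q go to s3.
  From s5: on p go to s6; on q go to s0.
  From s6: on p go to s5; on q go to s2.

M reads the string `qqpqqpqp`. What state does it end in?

s2

s4 --q--> s3
s3 --q--> s0
s0 --p--> s5
s5 --q--> s0
s0 --q--> s3
s3 --p--> s6
s6 --q--> s2
s2 --p--> s2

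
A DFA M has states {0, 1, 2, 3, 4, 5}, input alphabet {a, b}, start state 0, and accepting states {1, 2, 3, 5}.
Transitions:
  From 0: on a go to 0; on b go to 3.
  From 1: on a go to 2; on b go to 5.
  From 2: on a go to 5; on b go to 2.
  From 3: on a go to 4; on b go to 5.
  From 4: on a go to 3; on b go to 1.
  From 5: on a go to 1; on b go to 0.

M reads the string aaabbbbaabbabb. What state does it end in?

0 --a--> 0
0 --a--> 0
0 --a--> 0
0 --b--> 3
3 --b--> 5
5 --b--> 0
0 --b--> 3
3 --a--> 4
4 --a--> 3
3 --b--> 5
5 --b--> 0
0 --a--> 0
0 --b--> 3
3 --b--> 5

5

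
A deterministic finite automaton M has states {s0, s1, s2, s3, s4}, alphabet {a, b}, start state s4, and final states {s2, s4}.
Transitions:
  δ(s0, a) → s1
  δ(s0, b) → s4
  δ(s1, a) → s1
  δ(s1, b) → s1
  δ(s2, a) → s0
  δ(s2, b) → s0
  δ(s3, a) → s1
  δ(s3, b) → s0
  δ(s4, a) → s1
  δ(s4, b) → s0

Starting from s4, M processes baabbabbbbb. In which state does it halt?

s1

s4 --b--> s0
s0 --a--> s1
s1 --a--> s1
s1 --b--> s1
s1 --b--> s1
s1 --a--> s1
s1 --b--> s1
s1 --b--> s1
s1 --b--> s1
s1 --b--> s1
s1 --b--> s1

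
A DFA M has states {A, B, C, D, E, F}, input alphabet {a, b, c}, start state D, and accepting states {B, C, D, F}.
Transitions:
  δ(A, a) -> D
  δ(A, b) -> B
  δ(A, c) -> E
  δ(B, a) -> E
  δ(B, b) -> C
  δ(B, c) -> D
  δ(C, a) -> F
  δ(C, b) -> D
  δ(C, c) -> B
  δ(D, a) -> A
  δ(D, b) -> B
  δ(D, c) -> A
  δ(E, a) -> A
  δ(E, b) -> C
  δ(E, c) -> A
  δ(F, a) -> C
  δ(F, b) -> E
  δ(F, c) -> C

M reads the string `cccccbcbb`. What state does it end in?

C

D --c--> A
A --c--> E
E --c--> A
A --c--> E
E --c--> A
A --b--> B
B --c--> D
D --b--> B
B --b--> C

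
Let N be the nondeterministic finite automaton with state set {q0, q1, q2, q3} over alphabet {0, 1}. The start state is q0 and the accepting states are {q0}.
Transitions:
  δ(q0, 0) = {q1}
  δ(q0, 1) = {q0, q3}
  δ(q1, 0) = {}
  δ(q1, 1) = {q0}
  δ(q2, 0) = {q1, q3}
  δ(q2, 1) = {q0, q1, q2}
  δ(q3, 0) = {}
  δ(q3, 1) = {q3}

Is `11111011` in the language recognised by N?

Start: {q0}
read 1: {q0, q3}
read 1: {q0, q3}
read 1: {q0, q3}
read 1: {q0, q3}
read 1: {q0, q3}
read 0: {q1}
read 1: {q0}
read 1: {q0, q3}
Reachable ∩ accepting = {q0} — nonempty.

accepted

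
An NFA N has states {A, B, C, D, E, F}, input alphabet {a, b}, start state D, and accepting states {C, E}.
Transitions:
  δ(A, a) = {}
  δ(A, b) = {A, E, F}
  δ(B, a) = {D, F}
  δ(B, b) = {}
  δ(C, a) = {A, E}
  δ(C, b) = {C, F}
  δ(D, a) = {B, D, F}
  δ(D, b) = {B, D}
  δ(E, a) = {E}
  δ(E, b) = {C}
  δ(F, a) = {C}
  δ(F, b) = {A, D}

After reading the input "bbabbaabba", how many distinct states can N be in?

6

Start: {D}
read b: {B, D}
read b: {B, D}
read a: {B, D, F}
read b: {A, B, D}
read b: {A, B, D, E, F}
read a: {B, C, D, E, F}
read a: {A, B, C, D, E, F}
read b: {A, B, C, D, E, F}
read b: {A, B, C, D, E, F}
read a: {A, B, C, D, E, F}
Final reachable set {A, B, C, D, E, F} has 6 states.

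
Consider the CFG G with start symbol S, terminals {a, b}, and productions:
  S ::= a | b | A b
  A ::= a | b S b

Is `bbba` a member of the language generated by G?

no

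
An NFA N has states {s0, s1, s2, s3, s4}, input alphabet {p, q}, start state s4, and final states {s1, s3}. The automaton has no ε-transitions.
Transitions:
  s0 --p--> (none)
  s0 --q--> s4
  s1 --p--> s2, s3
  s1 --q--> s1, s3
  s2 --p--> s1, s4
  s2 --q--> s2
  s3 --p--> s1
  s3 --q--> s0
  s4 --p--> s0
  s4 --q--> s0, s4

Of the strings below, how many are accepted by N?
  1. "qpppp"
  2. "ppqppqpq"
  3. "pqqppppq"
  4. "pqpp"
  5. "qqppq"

"qpppp": rejected
"ppqppqpq": rejected
"pqqppppq": rejected
"pqpp": rejected
"qqppq": rejected

0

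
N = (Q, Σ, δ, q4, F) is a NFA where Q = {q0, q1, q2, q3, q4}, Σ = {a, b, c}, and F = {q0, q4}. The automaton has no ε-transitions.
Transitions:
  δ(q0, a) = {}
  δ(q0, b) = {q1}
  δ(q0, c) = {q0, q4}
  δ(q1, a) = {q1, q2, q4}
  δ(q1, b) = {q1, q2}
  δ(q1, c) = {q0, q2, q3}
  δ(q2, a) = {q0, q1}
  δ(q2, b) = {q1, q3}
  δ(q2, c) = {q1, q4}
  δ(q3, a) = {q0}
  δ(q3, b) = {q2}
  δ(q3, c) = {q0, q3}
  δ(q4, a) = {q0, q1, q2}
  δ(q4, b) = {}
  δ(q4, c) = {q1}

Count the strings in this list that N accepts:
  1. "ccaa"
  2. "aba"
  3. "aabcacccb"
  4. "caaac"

"ccaa": accepted
"aba": accepted
"aabcacccb": rejected
"caaac": accepted

3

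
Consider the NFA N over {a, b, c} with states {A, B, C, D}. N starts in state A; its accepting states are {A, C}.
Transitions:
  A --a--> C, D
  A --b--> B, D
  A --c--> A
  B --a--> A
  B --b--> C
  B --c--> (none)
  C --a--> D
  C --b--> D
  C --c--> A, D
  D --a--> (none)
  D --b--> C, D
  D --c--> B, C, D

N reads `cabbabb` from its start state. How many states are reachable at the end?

Start: {A}
read c: {A}
read a: {C, D}
read b: {C, D}
read b: {C, D}
read a: {D}
read b: {C, D}
read b: {C, D}
Final reachable set {C, D} has 2 states.

2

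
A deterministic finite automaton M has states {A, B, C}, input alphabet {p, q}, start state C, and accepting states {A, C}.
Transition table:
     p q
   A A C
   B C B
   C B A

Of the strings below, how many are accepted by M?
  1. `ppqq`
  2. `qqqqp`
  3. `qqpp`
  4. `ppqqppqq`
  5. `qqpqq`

3

`ppqq`: accepted
`qqqqp`: rejected
`qqpp`: accepted
`ppqqppqq`: accepted
`qqpqq`: rejected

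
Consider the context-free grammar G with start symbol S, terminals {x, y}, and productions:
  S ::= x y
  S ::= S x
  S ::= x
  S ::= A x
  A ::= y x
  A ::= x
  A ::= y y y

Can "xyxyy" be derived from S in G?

no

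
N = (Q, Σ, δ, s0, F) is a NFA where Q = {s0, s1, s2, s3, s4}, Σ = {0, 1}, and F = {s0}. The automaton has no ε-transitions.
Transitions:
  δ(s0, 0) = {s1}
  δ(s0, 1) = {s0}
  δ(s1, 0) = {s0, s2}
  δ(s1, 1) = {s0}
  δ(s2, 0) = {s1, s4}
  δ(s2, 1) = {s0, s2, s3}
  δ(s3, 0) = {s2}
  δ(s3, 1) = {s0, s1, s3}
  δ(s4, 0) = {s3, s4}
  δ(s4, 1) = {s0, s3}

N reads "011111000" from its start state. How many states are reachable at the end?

Start: {s0}
read 0: {s1}
read 1: {s0}
read 1: {s0}
read 1: {s0}
read 1: {s0}
read 1: {s0}
read 0: {s1}
read 0: {s0, s2}
read 0: {s1, s4}
Final reachable set {s1, s4} has 2 states.

2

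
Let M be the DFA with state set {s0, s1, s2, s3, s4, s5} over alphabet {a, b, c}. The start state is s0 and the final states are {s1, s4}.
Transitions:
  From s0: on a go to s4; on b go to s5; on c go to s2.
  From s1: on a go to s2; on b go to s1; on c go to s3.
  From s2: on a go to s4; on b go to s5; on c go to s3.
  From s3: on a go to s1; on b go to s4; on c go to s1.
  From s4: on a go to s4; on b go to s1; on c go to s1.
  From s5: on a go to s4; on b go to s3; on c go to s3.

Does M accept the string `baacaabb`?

accepted

s0 --b--> s5
s5 --a--> s4
s4 --a--> s4
s4 --c--> s1
s1 --a--> s2
s2 --a--> s4
s4 --b--> s1
s1 --b--> s1
End in state s1, which is an accepting state.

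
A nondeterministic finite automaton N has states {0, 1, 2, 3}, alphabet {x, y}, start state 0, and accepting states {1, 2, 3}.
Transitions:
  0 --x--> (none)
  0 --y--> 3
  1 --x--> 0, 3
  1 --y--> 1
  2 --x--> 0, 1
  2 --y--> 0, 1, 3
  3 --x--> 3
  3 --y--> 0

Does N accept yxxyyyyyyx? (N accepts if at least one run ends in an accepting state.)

Start: {0}
read y: {3}
read x: {3}
read x: {3}
read y: {0}
read y: {3}
read y: {0}
read y: {3}
read y: {0}
read y: {3}
read x: {3}
Reachable ∩ accepting = {3} — nonempty.

accepted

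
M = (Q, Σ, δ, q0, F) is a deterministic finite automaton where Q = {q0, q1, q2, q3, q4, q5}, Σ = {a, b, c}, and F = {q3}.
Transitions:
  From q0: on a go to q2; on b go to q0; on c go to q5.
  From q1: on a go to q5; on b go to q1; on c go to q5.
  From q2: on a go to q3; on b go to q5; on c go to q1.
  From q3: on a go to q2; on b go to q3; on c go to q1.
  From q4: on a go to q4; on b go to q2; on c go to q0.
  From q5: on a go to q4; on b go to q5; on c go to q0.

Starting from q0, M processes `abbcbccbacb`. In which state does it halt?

q1

q0 --a--> q2
q2 --b--> q5
q5 --b--> q5
q5 --c--> q0
q0 --b--> q0
q0 --c--> q5
q5 --c--> q0
q0 --b--> q0
q0 --a--> q2
q2 --c--> q1
q1 --b--> q1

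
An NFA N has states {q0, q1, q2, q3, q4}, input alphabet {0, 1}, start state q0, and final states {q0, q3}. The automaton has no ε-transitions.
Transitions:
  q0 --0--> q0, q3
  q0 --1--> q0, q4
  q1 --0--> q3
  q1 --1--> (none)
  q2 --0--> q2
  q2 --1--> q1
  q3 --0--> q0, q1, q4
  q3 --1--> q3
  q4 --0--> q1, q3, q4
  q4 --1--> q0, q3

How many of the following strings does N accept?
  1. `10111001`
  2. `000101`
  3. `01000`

`10111001`: accepted
`000101`: accepted
`01000`: accepted

3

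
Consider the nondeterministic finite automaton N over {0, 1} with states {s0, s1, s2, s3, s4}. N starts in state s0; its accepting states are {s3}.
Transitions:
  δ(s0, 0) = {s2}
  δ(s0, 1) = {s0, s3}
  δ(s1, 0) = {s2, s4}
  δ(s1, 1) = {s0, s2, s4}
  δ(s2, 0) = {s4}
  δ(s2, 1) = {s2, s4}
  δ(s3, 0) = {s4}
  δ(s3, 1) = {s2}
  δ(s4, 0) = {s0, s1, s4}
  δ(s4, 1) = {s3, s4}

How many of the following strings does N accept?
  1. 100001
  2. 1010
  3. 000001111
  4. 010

2

100001: accepted
1010: rejected
000001111: accepted
010: rejected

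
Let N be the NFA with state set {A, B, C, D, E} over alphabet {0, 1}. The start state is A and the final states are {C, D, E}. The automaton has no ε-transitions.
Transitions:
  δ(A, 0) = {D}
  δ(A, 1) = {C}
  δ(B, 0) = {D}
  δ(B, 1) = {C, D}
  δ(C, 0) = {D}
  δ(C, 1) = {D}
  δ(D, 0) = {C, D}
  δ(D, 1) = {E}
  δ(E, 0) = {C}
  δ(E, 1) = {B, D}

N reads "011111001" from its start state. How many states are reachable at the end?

Start: {A}
read 0: {D}
read 1: {E}
read 1: {B, D}
read 1: {C, D, E}
read 1: {B, D, E}
read 1: {B, C, D, E}
read 0: {C, D}
read 0: {C, D}
read 1: {D, E}
Final reachable set {D, E} has 2 states.

2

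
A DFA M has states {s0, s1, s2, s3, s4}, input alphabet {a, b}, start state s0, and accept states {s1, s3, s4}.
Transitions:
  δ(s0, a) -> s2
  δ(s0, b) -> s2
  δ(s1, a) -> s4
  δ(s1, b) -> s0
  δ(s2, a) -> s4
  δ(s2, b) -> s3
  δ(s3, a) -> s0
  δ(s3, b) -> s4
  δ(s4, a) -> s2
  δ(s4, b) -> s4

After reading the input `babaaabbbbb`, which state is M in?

s0 --b--> s2
s2 --a--> s4
s4 --b--> s4
s4 --a--> s2
s2 --a--> s4
s4 --a--> s2
s2 --b--> s3
s3 --b--> s4
s4 --b--> s4
s4 --b--> s4
s4 --b--> s4

s4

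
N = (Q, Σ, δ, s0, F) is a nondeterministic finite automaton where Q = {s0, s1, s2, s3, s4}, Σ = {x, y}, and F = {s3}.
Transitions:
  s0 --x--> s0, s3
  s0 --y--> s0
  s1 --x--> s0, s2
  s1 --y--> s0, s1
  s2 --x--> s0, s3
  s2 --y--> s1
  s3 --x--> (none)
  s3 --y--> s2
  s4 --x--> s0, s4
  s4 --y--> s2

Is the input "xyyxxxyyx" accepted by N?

Start: {s0}
read x: {s0, s3}
read y: {s0, s2}
read y: {s0, s1}
read x: {s0, s2, s3}
read x: {s0, s3}
read x: {s0, s3}
read y: {s0, s2}
read y: {s0, s1}
read x: {s0, s2, s3}
Reachable ∩ accepting = {s3} — nonempty.

accepted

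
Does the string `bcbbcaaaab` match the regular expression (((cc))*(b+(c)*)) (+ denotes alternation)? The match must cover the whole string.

No split of bcbbcaaaab into u·v has ((cc))* matching u and (b+(c)*) matching v.

no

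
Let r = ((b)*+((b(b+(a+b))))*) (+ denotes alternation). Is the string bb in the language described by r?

The left alternative (b)* matches bb.

yes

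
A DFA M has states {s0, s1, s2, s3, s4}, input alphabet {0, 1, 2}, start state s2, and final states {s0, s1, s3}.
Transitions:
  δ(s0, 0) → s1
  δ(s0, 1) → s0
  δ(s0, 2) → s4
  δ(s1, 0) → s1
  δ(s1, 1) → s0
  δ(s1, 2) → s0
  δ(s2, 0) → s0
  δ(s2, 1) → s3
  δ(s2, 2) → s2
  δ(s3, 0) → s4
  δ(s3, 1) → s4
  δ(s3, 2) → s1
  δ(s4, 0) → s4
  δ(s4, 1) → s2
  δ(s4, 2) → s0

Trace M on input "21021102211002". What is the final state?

s2 --2--> s2
s2 --1--> s3
s3 --0--> s4
s4 --2--> s0
s0 --1--> s0
s0 --1--> s0
s0 --0--> s1
s1 --2--> s0
s0 --2--> s4
s4 --1--> s2
s2 --1--> s3
s3 --0--> s4
s4 --0--> s4
s4 --2--> s0

s0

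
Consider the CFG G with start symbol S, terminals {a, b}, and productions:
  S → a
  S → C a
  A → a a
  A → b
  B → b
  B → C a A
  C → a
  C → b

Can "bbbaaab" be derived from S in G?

no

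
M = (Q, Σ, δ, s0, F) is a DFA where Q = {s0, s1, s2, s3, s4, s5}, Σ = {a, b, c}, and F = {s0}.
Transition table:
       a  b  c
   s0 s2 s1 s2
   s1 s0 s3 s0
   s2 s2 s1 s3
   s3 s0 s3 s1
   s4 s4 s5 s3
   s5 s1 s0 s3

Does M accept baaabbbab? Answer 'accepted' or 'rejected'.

rejected

s0 --b--> s1
s1 --a--> s0
s0 --a--> s2
s2 --a--> s2
s2 --b--> s1
s1 --b--> s3
s3 --b--> s3
s3 --a--> s0
s0 --b--> s1
End in state s1, which is not an accepting state.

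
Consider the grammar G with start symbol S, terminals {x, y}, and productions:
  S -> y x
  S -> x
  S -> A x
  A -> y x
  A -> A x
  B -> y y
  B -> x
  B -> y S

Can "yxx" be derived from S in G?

yes

S ⇒ Ax ⇒ yxx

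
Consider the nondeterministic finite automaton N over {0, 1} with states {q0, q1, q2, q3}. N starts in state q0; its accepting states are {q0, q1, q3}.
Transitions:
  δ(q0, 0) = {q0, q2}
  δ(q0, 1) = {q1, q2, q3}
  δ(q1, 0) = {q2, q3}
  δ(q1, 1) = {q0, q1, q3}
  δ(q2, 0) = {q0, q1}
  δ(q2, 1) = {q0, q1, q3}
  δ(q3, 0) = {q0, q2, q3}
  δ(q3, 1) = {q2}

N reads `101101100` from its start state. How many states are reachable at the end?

Start: {q0}
read 1: {q1, q2, q3}
read 0: {q0, q1, q2, q3}
read 1: {q0, q1, q2, q3}
read 1: {q0, q1, q2, q3}
read 0: {q0, q1, q2, q3}
read 1: {q0, q1, q2, q3}
read 1: {q0, q1, q2, q3}
read 0: {q0, q1, q2, q3}
read 0: {q0, q1, q2, q3}
Final reachable set {q0, q1, q2, q3} has 4 states.

4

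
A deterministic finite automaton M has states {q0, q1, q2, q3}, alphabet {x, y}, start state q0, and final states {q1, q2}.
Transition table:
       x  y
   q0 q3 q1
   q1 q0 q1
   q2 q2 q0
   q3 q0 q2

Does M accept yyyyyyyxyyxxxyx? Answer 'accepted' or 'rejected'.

q0 --y--> q1
q1 --y--> q1
q1 --y--> q1
q1 --y--> q1
q1 --y--> q1
q1 --y--> q1
q1 --y--> q1
q1 --x--> q0
q0 --y--> q1
q1 --y--> q1
q1 --x--> q0
q0 --x--> q3
q3 --x--> q0
q0 --y--> q1
q1 --x--> q0
End in state q0, which is not an accepting state.

rejected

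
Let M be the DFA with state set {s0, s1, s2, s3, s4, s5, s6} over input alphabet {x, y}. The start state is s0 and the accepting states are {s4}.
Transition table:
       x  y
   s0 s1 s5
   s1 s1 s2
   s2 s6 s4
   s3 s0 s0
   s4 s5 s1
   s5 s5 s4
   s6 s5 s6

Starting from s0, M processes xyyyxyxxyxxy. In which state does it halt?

s4

s0 --x--> s1
s1 --y--> s2
s2 --y--> s4
s4 --y--> s1
s1 --x--> s1
s1 --y--> s2
s2 --x--> s6
s6 --x--> s5
s5 --y--> s4
s4 --x--> s5
s5 --x--> s5
s5 --y--> s4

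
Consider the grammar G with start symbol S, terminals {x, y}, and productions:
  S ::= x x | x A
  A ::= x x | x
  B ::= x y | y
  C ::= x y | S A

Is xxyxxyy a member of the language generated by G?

no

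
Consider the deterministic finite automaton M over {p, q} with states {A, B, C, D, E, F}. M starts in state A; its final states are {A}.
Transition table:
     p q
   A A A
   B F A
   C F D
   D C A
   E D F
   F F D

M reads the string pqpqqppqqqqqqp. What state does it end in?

A

A --p--> A
A --q--> A
A --p--> A
A --q--> A
A --q--> A
A --p--> A
A --p--> A
A --q--> A
A --q--> A
A --q--> A
A --q--> A
A --q--> A
A --q--> A
A --p--> A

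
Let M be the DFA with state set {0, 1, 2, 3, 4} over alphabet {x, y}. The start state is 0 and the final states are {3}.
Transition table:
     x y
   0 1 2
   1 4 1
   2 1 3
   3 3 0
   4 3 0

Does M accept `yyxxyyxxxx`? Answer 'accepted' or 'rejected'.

0 --y--> 2
2 --y--> 3
3 --x--> 3
3 --x--> 3
3 --y--> 0
0 --y--> 2
2 --x--> 1
1 --x--> 4
4 --x--> 3
3 --x--> 3
End in state 3, which is an accepting state.

accepted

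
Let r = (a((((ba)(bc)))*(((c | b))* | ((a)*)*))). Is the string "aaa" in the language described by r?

yes

Split as a·aa: a matches a and ((((ba)(bc)))*(((c|b))*|((a)*)*)) matches aa.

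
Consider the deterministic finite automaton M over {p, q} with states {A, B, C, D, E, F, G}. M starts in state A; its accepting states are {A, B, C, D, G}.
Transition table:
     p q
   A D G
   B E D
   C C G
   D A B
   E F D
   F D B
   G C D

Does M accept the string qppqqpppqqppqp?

A --q--> G
G --p--> C
C --p--> C
C --q--> G
G --q--> D
D --p--> A
A --p--> D
D --p--> A
A --q--> G
G --q--> D
D --p--> A
A --p--> D
D --q--> B
B --p--> E
End in state E, which is not an accepting state.

rejected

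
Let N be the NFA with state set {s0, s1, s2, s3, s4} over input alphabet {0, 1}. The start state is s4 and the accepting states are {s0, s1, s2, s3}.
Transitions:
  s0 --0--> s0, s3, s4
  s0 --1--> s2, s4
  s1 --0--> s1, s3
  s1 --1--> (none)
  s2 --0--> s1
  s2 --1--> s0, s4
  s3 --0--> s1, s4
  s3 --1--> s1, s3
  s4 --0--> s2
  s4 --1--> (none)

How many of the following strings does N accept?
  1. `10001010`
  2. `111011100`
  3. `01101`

`10001010`: rejected
`111011100`: rejected
`01101`: accepted

1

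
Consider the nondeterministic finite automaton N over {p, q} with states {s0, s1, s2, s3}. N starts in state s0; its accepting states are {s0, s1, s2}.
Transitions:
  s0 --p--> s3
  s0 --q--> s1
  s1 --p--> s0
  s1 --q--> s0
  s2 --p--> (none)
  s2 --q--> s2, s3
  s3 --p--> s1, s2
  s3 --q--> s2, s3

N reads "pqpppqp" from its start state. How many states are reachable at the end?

2

Start: {s0}
read p: {s3}
read q: {s2, s3}
read p: {s1, s2}
read p: {s0}
read p: {s3}
read q: {s2, s3}
read p: {s1, s2}
Final reachable set {s1, s2} has 2 states.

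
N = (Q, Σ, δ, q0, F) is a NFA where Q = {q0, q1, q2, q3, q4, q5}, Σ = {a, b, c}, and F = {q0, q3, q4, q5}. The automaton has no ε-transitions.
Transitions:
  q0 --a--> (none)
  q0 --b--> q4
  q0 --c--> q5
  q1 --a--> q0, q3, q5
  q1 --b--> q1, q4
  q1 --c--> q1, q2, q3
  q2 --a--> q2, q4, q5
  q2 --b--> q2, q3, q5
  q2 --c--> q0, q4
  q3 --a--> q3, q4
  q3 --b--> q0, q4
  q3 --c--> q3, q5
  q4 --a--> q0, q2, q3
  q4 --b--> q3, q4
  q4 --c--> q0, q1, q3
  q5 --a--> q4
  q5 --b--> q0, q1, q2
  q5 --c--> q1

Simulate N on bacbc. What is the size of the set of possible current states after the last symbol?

Start: {q0}
read b: {q4}
read a: {q0, q2, q3}
read c: {q0, q3, q4, q5}
read b: {q0, q1, q2, q3, q4}
read c: {q0, q1, q2, q3, q4, q5}
Final reachable set {q0, q1, q2, q3, q4, q5} has 6 states.

6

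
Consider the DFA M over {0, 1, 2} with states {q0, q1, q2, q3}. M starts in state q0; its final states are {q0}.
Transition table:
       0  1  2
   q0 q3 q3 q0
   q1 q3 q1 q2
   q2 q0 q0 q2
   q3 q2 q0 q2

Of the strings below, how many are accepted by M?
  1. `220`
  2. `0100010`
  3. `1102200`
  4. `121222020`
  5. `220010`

1

`220`: rejected
`0100010`: rejected
`1102200`: rejected
`121222020`: accepted
`220010`: rejected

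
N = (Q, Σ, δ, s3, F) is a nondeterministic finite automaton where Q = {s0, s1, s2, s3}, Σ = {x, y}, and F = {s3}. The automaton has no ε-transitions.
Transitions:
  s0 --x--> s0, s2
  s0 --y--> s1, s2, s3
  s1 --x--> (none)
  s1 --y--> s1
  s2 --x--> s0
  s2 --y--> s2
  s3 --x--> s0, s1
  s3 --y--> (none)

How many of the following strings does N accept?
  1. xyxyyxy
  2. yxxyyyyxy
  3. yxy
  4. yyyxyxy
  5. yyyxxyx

xyxyyxy: accepted
yxxyyyyxy: rejected
yxy: rejected
yyyxyxy: rejected
yyyxxyx: rejected

1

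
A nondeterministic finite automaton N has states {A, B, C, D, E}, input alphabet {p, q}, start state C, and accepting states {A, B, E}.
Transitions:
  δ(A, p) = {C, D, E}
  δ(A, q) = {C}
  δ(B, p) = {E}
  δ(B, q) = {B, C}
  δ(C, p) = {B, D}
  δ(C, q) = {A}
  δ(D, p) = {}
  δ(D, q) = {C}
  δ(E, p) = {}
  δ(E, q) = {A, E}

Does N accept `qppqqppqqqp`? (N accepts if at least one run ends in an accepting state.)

accepted

Start: {C}
read q: {A}
read p: {C, D, E}
read p: {B, D}
read q: {B, C}
read q: {A, B, C}
read p: {B, C, D, E}
read p: {B, D, E}
read q: {A, B, C, E}
read q: {A, B, C, E}
read q: {A, B, C, E}
read p: {B, C, D, E}
Reachable ∩ accepting = {B, E} — nonempty.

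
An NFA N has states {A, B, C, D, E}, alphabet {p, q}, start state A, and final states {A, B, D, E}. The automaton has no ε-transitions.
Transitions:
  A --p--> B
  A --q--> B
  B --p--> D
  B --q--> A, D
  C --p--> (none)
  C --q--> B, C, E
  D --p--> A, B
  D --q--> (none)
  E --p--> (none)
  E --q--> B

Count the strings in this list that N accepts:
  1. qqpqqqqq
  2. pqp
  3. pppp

qqpqqqqq: accepted
pqp: accepted
pppp: accepted

3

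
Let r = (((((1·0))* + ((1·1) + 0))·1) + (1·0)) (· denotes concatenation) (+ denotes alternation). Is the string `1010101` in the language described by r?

The left alternative ((((1·0))*+((1·1)+0))·1) matches 1010101.

yes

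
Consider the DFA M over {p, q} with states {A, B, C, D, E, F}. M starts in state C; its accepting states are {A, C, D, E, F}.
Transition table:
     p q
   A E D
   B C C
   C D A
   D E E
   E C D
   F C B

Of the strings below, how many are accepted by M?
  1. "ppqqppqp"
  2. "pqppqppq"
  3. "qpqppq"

3

"ppqqppqp": accepted
"pqppqppq": accepted
"qpqppq": accepted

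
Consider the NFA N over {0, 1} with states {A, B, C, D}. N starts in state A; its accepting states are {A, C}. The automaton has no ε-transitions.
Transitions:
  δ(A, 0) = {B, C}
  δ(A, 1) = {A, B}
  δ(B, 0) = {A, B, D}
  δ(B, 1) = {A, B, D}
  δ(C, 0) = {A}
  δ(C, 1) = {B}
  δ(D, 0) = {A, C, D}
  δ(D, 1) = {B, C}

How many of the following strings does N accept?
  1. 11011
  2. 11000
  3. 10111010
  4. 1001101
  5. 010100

11011: accepted
11000: accepted
10111010: accepted
1001101: accepted
010100: accepted

5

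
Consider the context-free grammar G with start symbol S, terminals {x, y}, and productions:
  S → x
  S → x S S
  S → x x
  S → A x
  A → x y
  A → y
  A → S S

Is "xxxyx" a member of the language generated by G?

S ⇒ xSS ⇒ xxS ⇒ xxAx ⇒ xxxyx

yes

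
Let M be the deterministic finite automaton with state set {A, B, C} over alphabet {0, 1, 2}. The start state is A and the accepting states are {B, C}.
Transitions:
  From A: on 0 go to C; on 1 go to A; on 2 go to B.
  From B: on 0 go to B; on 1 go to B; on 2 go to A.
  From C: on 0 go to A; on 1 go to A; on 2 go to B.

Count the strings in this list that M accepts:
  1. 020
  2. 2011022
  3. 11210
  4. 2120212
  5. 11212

020: accepted
2011022: accepted
11210: accepted
2120212: rejected
11212: rejected

3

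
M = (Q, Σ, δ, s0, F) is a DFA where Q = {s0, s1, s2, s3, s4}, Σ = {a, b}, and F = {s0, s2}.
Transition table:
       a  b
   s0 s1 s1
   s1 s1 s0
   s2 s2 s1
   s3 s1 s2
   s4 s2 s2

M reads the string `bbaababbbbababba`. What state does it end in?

s0 --b--> s1
s1 --b--> s0
s0 --a--> s1
s1 --a--> s1
s1 --b--> s0
s0 --a--> s1
s1 --b--> s0
s0 --b--> s1
s1 --b--> s0
s0 --b--> s1
s1 --a--> s1
s1 --b--> s0
s0 --a--> s1
s1 --b--> s0
s0 --b--> s1
s1 --a--> s1

s1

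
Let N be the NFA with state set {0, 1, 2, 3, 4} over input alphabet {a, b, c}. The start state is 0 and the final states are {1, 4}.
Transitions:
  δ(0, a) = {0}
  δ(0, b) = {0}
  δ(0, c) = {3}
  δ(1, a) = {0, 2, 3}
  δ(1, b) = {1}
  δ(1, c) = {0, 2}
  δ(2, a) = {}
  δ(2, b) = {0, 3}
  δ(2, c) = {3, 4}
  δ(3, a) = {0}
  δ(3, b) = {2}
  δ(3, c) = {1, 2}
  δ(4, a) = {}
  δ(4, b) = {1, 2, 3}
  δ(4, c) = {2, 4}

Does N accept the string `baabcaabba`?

Start: {0}
read b: {0}
read a: {0}
read a: {0}
read b: {0}
read c: {3}
read a: {0}
read a: {0}
read b: {0}
read b: {0}
read a: {0}
Reachable ∩ accepting = {} — empty.

rejected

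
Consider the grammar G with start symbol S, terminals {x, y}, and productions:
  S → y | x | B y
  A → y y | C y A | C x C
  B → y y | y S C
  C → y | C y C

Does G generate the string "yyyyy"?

no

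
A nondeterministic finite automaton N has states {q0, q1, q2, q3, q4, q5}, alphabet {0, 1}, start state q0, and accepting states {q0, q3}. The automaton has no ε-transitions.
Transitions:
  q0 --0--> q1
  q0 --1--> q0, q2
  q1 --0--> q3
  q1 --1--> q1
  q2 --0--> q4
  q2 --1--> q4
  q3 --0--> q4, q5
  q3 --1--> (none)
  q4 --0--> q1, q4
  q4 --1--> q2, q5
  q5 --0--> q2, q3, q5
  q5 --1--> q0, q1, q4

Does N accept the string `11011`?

Start: {q0}
read 1: {q0, q2}
read 1: {q0, q2, q4}
read 0: {q1, q4}
read 1: {q1, q2, q5}
read 1: {q0, q1, q4}
Reachable ∩ accepting = {q0} — nonempty.

accepted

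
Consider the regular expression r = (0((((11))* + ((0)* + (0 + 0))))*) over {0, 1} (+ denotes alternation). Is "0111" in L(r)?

no

No split of 0111 into u·v has 0 matching u and ((((11))*+((0)*+(0+0))))* matching v.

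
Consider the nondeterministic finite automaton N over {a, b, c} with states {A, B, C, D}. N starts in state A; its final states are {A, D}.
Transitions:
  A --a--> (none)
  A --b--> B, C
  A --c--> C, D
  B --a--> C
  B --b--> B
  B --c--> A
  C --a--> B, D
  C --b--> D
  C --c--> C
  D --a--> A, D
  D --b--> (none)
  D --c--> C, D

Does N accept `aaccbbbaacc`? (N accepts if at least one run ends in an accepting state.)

Start: {A}
read a: {}
The reachable set is empty and stays empty for the remaining 10 symbols.
Reachable ∩ accepting = {} — empty.

rejected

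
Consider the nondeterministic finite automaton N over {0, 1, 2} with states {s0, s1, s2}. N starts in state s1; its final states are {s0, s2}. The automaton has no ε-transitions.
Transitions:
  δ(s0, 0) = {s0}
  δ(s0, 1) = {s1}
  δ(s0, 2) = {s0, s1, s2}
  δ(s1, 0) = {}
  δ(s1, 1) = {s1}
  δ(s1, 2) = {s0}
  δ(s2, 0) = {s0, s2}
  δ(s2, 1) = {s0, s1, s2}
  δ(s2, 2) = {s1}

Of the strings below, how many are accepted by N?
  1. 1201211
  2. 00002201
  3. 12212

1201211: rejected
00002201: rejected
12212: accepted

1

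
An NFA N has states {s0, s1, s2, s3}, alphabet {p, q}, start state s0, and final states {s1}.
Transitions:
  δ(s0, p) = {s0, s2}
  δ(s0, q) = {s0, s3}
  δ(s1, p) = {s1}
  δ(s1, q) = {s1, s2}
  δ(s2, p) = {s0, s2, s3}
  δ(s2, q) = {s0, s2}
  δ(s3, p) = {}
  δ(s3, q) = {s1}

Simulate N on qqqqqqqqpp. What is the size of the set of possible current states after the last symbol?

Start: {s0}
read q: {s0, s3}
read q: {s0, s1, s3}
read q: {s0, s1, s2, s3}
read q: {s0, s1, s2, s3}
read q: {s0, s1, s2, s3}
read q: {s0, s1, s2, s3}
read q: {s0, s1, s2, s3}
read q: {s0, s1, s2, s3}
read p: {s0, s1, s2, s3}
read p: {s0, s1, s2, s3}
Final reachable set {s0, s1, s2, s3} has 4 states.

4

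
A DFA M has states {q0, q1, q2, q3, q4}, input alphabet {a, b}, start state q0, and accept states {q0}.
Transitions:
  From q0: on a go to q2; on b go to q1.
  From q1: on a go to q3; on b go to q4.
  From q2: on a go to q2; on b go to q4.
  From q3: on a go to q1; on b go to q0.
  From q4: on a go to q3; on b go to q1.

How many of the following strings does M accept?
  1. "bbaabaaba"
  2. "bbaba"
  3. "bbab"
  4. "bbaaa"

1

"bbaabaaba": rejected
"bbaba": rejected
"bbab": accepted
"bbaaa": rejected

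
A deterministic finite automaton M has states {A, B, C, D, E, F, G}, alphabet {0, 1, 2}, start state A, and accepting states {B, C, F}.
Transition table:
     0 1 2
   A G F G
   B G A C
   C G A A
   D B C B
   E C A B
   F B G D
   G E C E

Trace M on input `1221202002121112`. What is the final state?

A --1--> F
F --2--> D
D --2--> B
B --1--> A
A --2--> G
G --0--> E
E --2--> B
B --0--> G
G --0--> E
E --2--> B
B --1--> A
A --2--> G
G --1--> C
C --1--> A
A --1--> F
F --2--> D

D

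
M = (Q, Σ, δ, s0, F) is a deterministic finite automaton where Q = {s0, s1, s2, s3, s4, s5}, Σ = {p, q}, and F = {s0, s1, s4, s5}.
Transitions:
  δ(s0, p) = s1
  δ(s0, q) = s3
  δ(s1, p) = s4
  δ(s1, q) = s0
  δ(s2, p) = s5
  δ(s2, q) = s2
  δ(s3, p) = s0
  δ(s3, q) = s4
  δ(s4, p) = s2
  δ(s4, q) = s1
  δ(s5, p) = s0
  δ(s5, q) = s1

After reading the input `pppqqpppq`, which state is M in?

s0

s0 --p--> s1
s1 --p--> s4
s4 --p--> s2
s2 --q--> s2
s2 --q--> s2
s2 --p--> s5
s5 --p--> s0
s0 --p--> s1
s1 --q--> s0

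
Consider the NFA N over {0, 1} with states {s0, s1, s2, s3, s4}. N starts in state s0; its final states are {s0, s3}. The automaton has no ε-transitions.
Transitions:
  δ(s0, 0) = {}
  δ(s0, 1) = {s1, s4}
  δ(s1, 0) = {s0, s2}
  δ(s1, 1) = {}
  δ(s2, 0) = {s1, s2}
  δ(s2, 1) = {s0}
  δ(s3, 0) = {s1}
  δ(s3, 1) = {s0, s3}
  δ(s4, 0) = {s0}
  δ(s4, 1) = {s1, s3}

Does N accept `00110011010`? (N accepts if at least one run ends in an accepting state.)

Start: {s0}
read 0: {}
The reachable set is empty and stays empty for the remaining 10 symbols.
Reachable ∩ accepting = {} — empty.

rejected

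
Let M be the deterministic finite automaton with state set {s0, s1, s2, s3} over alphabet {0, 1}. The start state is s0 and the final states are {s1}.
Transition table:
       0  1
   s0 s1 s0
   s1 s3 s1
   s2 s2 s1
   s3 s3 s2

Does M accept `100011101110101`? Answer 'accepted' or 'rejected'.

accepted

s0 --1--> s0
s0 --0--> s1
s1 --0--> s3
s3 --0--> s3
s3 --1--> s2
s2 --1--> s1
s1 --1--> s1
s1 --0--> s3
s3 --1--> s2
s2 --1--> s1
s1 --1--> s1
s1 --0--> s3
s3 --1--> s2
s2 --0--> s2
s2 --1--> s1
End in state s1, which is an accepting state.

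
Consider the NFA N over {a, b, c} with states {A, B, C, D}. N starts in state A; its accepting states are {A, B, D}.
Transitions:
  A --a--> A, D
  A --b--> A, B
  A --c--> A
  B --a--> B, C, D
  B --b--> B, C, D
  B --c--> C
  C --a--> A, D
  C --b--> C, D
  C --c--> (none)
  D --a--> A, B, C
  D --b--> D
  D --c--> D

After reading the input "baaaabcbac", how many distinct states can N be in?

3

Start: {A}
read b: {A, B}
read a: {A, B, C, D}
read a: {A, B, C, D}
read a: {A, B, C, D}
read a: {A, B, C, D}
read b: {A, B, C, D}
read c: {A, C, D}
read b: {A, B, C, D}
read a: {A, B, C, D}
read c: {A, C, D}
Final reachable set {A, C, D} has 3 states.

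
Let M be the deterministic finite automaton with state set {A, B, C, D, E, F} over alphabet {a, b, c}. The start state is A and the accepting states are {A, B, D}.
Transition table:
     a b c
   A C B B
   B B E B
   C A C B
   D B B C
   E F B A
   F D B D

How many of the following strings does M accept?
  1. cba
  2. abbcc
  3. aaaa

2

cba: rejected
abbcc: accepted
aaaa: accepted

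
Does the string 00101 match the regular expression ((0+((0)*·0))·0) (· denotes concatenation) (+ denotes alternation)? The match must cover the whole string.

No split of 00101 into u·v has (0+((0)*·0)) matching u and 0 matching v.

no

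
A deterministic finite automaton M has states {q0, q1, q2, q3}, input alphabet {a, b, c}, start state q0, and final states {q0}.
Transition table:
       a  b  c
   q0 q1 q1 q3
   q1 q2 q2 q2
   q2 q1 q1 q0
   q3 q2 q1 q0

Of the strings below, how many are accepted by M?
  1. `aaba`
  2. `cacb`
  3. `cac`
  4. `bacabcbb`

1

`aaba`: rejected
`cacb`: rejected
`cac`: accepted
`bacabcbb`: rejected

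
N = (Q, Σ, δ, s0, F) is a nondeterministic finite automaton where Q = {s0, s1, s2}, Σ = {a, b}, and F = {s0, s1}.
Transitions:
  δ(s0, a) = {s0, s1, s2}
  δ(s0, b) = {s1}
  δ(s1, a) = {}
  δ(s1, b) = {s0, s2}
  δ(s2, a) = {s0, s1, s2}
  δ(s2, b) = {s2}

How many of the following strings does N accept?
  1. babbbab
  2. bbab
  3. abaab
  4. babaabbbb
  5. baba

babbbab: rejected
bbab: accepted
abaab: accepted
babaabbbb: rejected
baba: rejected

2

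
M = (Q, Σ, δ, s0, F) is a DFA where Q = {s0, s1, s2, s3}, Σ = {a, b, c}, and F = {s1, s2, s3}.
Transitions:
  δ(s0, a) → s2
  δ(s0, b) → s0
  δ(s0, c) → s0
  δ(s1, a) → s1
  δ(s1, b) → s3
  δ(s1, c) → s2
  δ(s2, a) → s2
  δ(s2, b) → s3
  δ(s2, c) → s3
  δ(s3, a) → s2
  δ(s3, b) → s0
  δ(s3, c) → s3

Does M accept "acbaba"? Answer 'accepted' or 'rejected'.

s0 --a--> s2
s2 --c--> s3
s3 --b--> s0
s0 --a--> s2
s2 --b--> s3
s3 --a--> s2
End in state s2, which is an accepting state.

accepted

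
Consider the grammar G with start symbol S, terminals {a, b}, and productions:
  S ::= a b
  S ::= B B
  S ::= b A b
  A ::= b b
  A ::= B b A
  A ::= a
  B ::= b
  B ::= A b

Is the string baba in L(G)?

no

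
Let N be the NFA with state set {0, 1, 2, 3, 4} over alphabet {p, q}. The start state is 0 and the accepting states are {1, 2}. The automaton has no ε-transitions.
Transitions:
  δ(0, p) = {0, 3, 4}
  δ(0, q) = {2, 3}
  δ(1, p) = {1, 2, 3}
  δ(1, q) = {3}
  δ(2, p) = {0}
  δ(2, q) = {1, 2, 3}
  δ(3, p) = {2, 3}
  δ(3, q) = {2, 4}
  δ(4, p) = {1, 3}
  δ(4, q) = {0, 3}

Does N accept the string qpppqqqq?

accepted

Start: {0}
read q: {2, 3}
read p: {0, 2, 3}
read p: {0, 2, 3, 4}
read p: {0, 1, 2, 3, 4}
read q: {0, 1, 2, 3, 4}
read q: {0, 1, 2, 3, 4}
read q: {0, 1, 2, 3, 4}
read q: {0, 1, 2, 3, 4}
Reachable ∩ accepting = {1, 2} — nonempty.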